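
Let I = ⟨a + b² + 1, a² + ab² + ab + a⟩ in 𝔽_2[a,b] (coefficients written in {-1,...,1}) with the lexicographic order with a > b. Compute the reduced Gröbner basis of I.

G = {a + b² + 1, b³ + b}

f_1 = a + b² + 1, LT = a.
f_2 = a² + ab² + ab + a, LT = a².

S(f_1,f_2): lcm = a². S = ab.
  reduce S modulo (f_1, f_2):
  remainder b³ + b ≠ 0; add g_3 = b³ + b to the basis.

The other S-polynomials (S(f_1,g_3), S(f_2,g_3)) all reduce to 0 modulo the current basis, so we have a Gröbner basis.
Inter-reduce: drop elements whose leading term is divisible by another's, tail-reduce, and make monic.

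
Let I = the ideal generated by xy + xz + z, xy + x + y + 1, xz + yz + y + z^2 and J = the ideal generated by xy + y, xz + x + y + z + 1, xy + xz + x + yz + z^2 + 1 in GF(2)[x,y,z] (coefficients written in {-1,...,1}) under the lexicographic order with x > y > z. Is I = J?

No, the ideals differ.

Equality of ideals is decidable: compute both reduced Gröbner bases (unique for the ordering) and check whether they agree.
Buchberger on the first generating set:
f_1 = xy + xz + z, LT = xy.
f_2 = xy + x + y + 1, LT = xy.
f_3 = xz + yz + y + z^2, LT = xz.

S(f_1,f_2): lcm = xy. S = xz + x + y + z + 1.
  reduce S modulo (f_1, f_2, f_3):
  remainder x + yz + z^2 + z + 1 ≠ 0; add g_4 = x + yz + z^2 + z + 1 to the basis.

S(f_1,f_3): lcm = xyz. S = xz^2 + y^2z + y^2 + yz^2 + z^2.
  reduce S modulo (f_1, f_2, f_3, g_4):
  remainder y^2z + y^2 + yz + z^3 + z^2 ≠ 0; add g_5 = y^2z + y^2 + yz + z^3 + z^2 to the basis.

S(f_2,f_3): lcm = xyz. S = xz + y^2z + y^2 + yz^2 + yz + z.
  reduce S modulo (f_1, f_2, f_3, g_4, g_5):
  remainder yz^2 + yz + y + z^3 + z ≠ 0; add g_6 = yz^2 + yz + y + z^3 + z to the basis.

S(f_1,g_4): lcm = xy. S = xz + y^2z + yz^2 + yz + y + z.
  reduce S modulo (f_1, f_2, f_3, g_4, g_5, g_6):
  remainder y^2 + y ≠ 0; add g_7 = y^2 + y to the basis.

S(f_2,g_5): lcm = xy^2z. S = xy^2 + xz^3 + xz^2 + y^2z + yz.
  reduce S modulo (f_1, f_2, f_3, g_4, g_5, g_6, g_7):
  remainder y + z^3 + z^2 ≠ 0; add g_8 = y + z^3 + z^2 to the basis.

S(g_5,g_8): lcm = y^2z. S = y^2 + yz^4 + yz^3 + yz + z^3 + z^2.
  reduce S modulo (f_1, f_2, f_3, g_4, g_5, g_6, g_7, g_8):
  remainder z^5 + z^3 + z^2 + z ≠ 0; add g_9 = z^5 + z^3 + z^2 + z to the basis.

The other S-polynomials (S(f_2,g_4), S(f_3,g_4), S(f_1,g_5), S(f_3,g_5), S(g_4,g_5), S(f_1,g_6), S(f_2,g_6), S(f_3,g_6), S(g_4,g_6), S(g_5,g_6), S(f_1,g_7), S(f_2,g_7), S(f_3,g_7), S(g_4,g_7), S(g_5,g_7), S(g_6,g_7), S(f_1,g_8), S(f_2,g_8), S(f_3,g_8), S(g_4,g_8), S(g_6,g_8), S(g_7,g_8), S(f_1,g_9), S(f_2,g_9), S(f_3,g_9), S(g_4,g_9), S(g_5,g_9), S(g_6,g_9), S(g_7,g_9), S(g_8,g_9)) all reduce to 0 modulo the current basis, so we have a Gröbner basis.
Inter-reduce: drop elements whose leading term is divisible by another's, tail-reduce, and make monic.
Reduced Gröbner basis: {x + z^4 + z^3 + z^2 + z + 1, y + z^3 + z^2, z^5 + z^3 + z^2 + z}.

Buchberger on the second generating set:
h_1 = xy + y, LT = xy.
h_2 = xz + x + y + z + 1, LT = xz.
h_3 = xy + xz + x + yz + z^2 + 1, LT = xy.

S(h_1,h_2): lcm = xyz. S = xy + y^2 + y.
  reduce S modulo (h_1, h_2, h_3):
  remainder y^2 ≠ 0; add k_4 = y^2 to the basis.

S(h_1,h_3): lcm = xy. S = xz + x + yz + y + z^2 + 1.
  reduce S modulo (h_1, h_2, h_3, k_4):
  remainder yz + z^2 + z ≠ 0; add k_5 = yz + z^2 + z to the basis.

S(h_3,k_4): lcm = xy^2. S = xyz + xy + y^2z + yz^2 + y.
  reduce S modulo (h_1, h_2, h_3, k_4, k_5):
  remainder z^3 + z ≠ 0; add k_6 = z^3 + z to the basis.

S(h_1,k_5): lcm = xyz. S = xz^2 + xz + yz.
  reduce S modulo (h_1, h_2, h_3, k_4, k_5, k_6):
  remainder z^2 + z ≠ 0; add k_7 = z^2 + z to the basis.

The other S-polynomials (S(h_2,h_3), S(h_1,k_4), S(h_2,k_4), S(h_2,k_5), S(h_3,k_5), S(k_4,k_5), S(h_1,k_6), S(h_2,k_6), S(h_3,k_6), S(k_4,k_6), S(k_5,k_6), S(h_1,k_7), S(h_2,k_7), S(h_3,k_7), S(k_4,k_7), S(k_5,k_7), S(k_6,k_7)) all reduce to 0 modulo the current basis, so we have a Gröbner basis.
Inter-reduce: drop elements whose leading term is divisible by another's, tail-reduce, and make monic.
Reduced Gröbner basis: {xy + y, xz + x + y + z + 1, y^2, yz, z^2 + z}.

The bases are distinct; the ideals are different.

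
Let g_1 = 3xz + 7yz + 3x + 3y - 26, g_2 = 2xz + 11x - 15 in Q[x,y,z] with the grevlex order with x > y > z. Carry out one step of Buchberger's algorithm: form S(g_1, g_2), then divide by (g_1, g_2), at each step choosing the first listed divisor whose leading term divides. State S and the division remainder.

S(g_1, g_2) = \tfrac{7}{3}yz - \tfrac{9}{2}x + y - \tfrac{7}{6}; remainder on division = \tfrac{7}{3}yz - \tfrac{9}{2}x + y - \tfrac{7}{6}.

lcm(LM(g_1), LM(g_2)) = xz.
S = (lcm/LT(g_1))·g_1 − (lcm/LT(g_2))·g_2 = \tfrac{7}{3}yz - \tfrac{9}{2}x + y - \tfrac{7}{6}.
Reduce S modulo (g_1, g_2) in that order:
  leading term yz: no divisor's leading term divides it; move \tfrac{7}{3}yz to the remainder.
  leading term x: no divisor's leading term divides it; move -\tfrac{9}{2}x to the remainder.
  leading term y: no divisor's leading term divides it; move y to the remainder.
  leading term 1: no divisor's leading term divides it; move -\tfrac{7}{6} to the remainder.
The remainder \tfrac{7}{3}yz - \tfrac{9}{2}x + y - \tfrac{7}{6} is nonzero, so it would be added as the next basis element.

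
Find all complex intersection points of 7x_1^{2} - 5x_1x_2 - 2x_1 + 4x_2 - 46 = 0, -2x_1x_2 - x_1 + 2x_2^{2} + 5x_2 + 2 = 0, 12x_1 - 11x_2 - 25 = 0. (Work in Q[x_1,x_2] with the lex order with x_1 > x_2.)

{(3, 1)}

Compute a lex Gröbner basis by Buchberger's algorithm.
f_1 = 7x_1^{2} - 5x_1x_2 - 2x_1 + 4x_2 - 46, LT = x_1^{2}.
f_2 = -2x_1x_2 - x_1 + 2x_2^{2} + 5x_2 + 2, LT = x_1x_2.
f_3 = 12x_1 - 11x_2 - 25, LT = x_1.

S(f_1,f_2): lcm = x_1^{2}x_2. S = -\tfrac{1}{2}x_1^{2} + \tfrac{2}{7}x_1x_2^{2} + \tfrac{31}{14}x_1x_2 + x_1 + \tfrac{4}{7}x_2^{2} - \tfrac{46}{7}x_2.
  reduce S modulo (f_1, f_2, f_3):
  remainder \tfrac{2}{7}x_2^{3} + 3x_2^{2} - \tfrac{12}{7}x_2 - \tfrac{11}{7} ≠ 0; add h_4 = \tfrac{2}{7}x_2^{3} + 3x_2^{2} - \tfrac{12}{7}x_2 - \tfrac{11}{7} to the basis.

S(f_1,f_3): lcm = x_1^{2}. S = \tfrac{17}{84}x_1x_2 + \tfrac{151}{84}x_1 + \tfrac{4}{7}x_2 - \tfrac{46}{7}.
  reduce S modulo (f_1, f_2, f_3, h_4):
  remainder \tfrac{17}{84}x_2^{2} + \tfrac{1769}{672}x_2 - \tfrac{635}{224} ≠ 0; add h_5 = \tfrac{17}{84}x_2^{2} + \tfrac{1769}{672}x_2 - \tfrac{635}{224} to the basis.

S(f_2,f_3): lcm = x_1x_2. S = \tfrac{1}{2}x_1 - \tfrac{1}{12}x_2^{2} - \tfrac{5}{12}x_2 - 1.
  reduce S modulo (f_1, f_2, f_3, h_4, h_5):
  remainder \tfrac{1837}{1632}x_2 - \tfrac{1837}{1632} ≠ 0; add h_6 = \tfrac{1837}{1632}x_2 - \tfrac{1837}{1632} to the basis.

The other S-polynomials (S(f_1,h_4), S(f_2,h_4), S(f_3,h_4), S(f_1,h_5), S(f_2,h_5), S(f_3,h_5), S(h_4,h_5), S(f_1,h_6), S(f_2,h_6), S(f_3,h_6), S(h_4,h_6), S(h_5,h_6)) all reduce to 0 modulo the current basis, so we have a Gröbner basis.
Inter-reduce: drop elements whose leading term is divisible by another's, tail-reduce, and make monic.
Reduced Gröbner basis: {x_1 - 3, x_2 - 1}.

From the last basis element, x_2 - 1 = 0, so x_2 takes values in {1}. Each choice, substituted upward through the basis, yields the corresponding point(s) of the solution set.
  x_2 = 1: the earlier basis element becomes x_1 - 3 = 0, giving x_1 = 3 — point (3, 1).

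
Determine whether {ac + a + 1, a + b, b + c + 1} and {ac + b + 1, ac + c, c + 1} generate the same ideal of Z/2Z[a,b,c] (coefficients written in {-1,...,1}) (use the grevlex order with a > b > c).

No, the ideals differ.

Equality of ideals is decidable: compute both reduced Gröbner bases (unique for the ordering) and check whether they agree.
Buchberger on the first generating set:
f_1 = ac + a + 1, LT = ac.
f_2 = a + b, LT = a.
f_3 = b + c + 1, LT = b.

S(f_1,f_2): lcm = ac. S = bc + a + 1.
  leading term bc: subtract (c)·f_3 from bc + a + 1 → c^2 + a + c + 1
  leading term c^2: no divisor's leading term divides it; move c^2 to the remainder.
  leading term a: subtract (1)·f_2 from a + c + 1 → b + c + 1
  leading term b: subtract (1)·f_3 from b + c + 1 → 0
  remainder c^2 ≠ 0; add g_4 = c^2 to the basis.

The other S-polynomials (S(f_1,f_3), S(f_2,f_3), S(f_1,g_4), S(f_2,g_4), S(f_3,g_4)) all reduce to 0 modulo the current basis, so we have a Gröbner basis.
Inter-reduce: drop elements whose leading term is divisible by another's, tail-reduce, and make monic.
Reduced Gröbner basis: {c^2, a + c + 1, b + c + 1}.

Buchberger on the second generating set:
h_1 = ac + b + 1, LT = ac.
h_2 = ac + c, LT = ac.
h_3 = c + 1, LT = c.

S(h_1,h_2): lcm = ac. S = b + c + 1.
  leading term b: no divisor's leading term divides it; move b to the remainder.
  leading term c: subtract (1)·h_3 from c + 1 → 0
  remainder b ≠ 0; add k_4 = b to the basis.

S(h_1,h_3): lcm = ac. S = a + b + 1.
  leading term a: no divisor's leading term divides it; move a to the remainder.
  leading term b: subtract (1)·k_4 from b + 1 → 1
  leading term 1: no divisor's leading term divides it; move 1 to the remainder.
  remainder a + 1 ≠ 0; add k_5 = a + 1 to the basis.

The other S-polynomials (S(h_2,h_3), S(h_1,k_4), S(h_2,k_4), S(h_3,k_4), S(h_1,k_5), S(h_2,k_5), S(h_3,k_5), S(k_4,k_5)) all reduce to 0 modulo the current basis, so we have a Gröbner basis.
Inter-reduce: drop elements whose leading term is divisible by another's, tail-reduce, and make monic.
Reduced Gröbner basis: {a + 1, b, c + 1}.

Since the reduced bases disagree, the two ideals are not the same.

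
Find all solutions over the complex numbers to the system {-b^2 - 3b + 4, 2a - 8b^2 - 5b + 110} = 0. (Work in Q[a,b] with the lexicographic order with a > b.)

Compute a lex Gröbner basis by Buchberger's algorithm.
f_1 = -b^2 - 3b + 4, LT = b^2.
f_2 = 2a - 8b^2 - 5b + 110, LT = a.

S(f_1,f_2): leading monomials are coprime, so the S-polynomial reduces to 0 (Buchberger's first criterion).
Every S-polynomial of the final basis reduces to 0, so we have a Gröbner basis.
Inter-reduce: drop elements whose leading term is divisible by another's, tail-reduce, and make monic.
Reduced Gröbner basis: {a + 19/2b + 39, b^2 + 3b - 4}.

Since the basis is lex-ordered, b^2 + 3b - 4 is univariate in b. Its roots are {-4, 1}. Back-substituting each root into the other basis elements fixes the other coordinates.
  b = -4: the earlier basis element becomes a + 1 = 0, giving a = -1 — point (-1, -4).
  b = 1: the earlier basis element becomes a + 97/2 = 0, giving a = -97/2 — point (-97/2, 1).
Each listed point satisfies every original equation (direct substitution).

{(-1, -4), (-97/2, 1)}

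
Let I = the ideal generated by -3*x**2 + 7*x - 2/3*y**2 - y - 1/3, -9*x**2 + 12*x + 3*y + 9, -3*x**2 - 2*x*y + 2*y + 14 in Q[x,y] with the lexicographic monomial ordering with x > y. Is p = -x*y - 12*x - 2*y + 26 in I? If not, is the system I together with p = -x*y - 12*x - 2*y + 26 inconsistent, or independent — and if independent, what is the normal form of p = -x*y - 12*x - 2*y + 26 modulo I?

Adjoining -x*y - 12*x - 2*y + 26 makes the ideal the whole ring: the system is inconsistent.

First compute the reduced Gröbner basis of I by Buchberger's algorithm.
f_1 = -3*x**2 + 7*x - 2/3*y**2 - y - 1/3, LT = x**2.
f_2 = -9*x**2 + 12*x + 3*y + 9, LT = x**2.
f_3 = -3*x**2 - 2*x*y + 2*y + 14, LT = x**2.

S(f_1,f_2): lcm = x**2. S = -x + 2/9*y**2 + 2/3*y + 10/9.
  leading term x: no divisor's leading term divides it; move -x to the remainder.
  leading term y**2: no divisor's leading term divides it; move 2/9*y**2 to the remainder.
  leading term y: no divisor's leading term divides it; move 2/3*y to the remainder.
  leading term 1: no divisor's leading term divides it; move 10/9 to the remainder.
  remainder -x + 2/9*y**2 + 2/3*y + 10/9 ≠ 0; add h_4 = -x + 2/9*y**2 + 2/3*y + 10/9 to the basis.

S(f_1,f_3): lcm = x**2. S = -2/3*x*y - 7/3*x + 2/9*y**2 + y + 43/9.
  leading term x*y: subtract (2/3*y)·h_4 from -2/3*x*y - 7/3*x + 2/9*y**2 + y + 43/9 → -7/3*x - 4/27*y**3 - 2/9*y**2 + 7/27*y + 43/9
  leading term x: subtract (7/3)·h_4 from -7/3*x - 4/27*y**3 - 2/9*y**2 + 7/27*y + 43/9 → -4/27*y**3 - 20/27*y**2 - 35/27*y + 59/27
  leading term y**3: no divisor's leading term divides it; move -4/27*y**3 to the remainder.
  leading term y**2: no divisor's leading term divides it; move -20/27*y**2 to the remainder.
  leading term y: no divisor's leading term divides it; move -35/27*y to the remainder.
  leading term 1: no divisor's leading term divides it; move 59/27 to the remainder.
  remainder -4/27*y**3 - 20/27*y**2 - 35/27*y + 59/27 ≠ 0; add h_5 = -4/27*y**3 - 20/27*y**2 - 35/27*y + 59/27 to the basis.

S(f_1,h_4): lcm = x**2. S = 2/9*x*y**2 + 2/3*x*y - 11/9*x + 2/9*y**2 + 1/3*y + 1/9.
  leading term x*y**2: subtract (-2/9*y**2)·h_4 from 2/9*x*y**2 + 2/3*x*y - 11/9*x + 2/9*y**2 + 1/3*y + 1/9 → 2/3*x*y - 11/9*x + 4/81*y**4 + 4/27*y**3 + 38/81*y**2 + 1/3*y + 1/9
  leading term x*y: subtract (-2/3*y)·h_4 from 2/3*x*y - 11/9*x + 4/81*y**4 + 4/27*y**3 + 38/81*y**2 + 1/3*y + 1/9 → -11/9*x + 4/81*y**4 + 8/27*y**3 + 74/81*y**2 + 29/27*y + 1/9
  leading term x: subtract (11/9)·h_4 from -11/9*x + 4/81*y**4 + 8/27*y**3 + 74/81*y**2 + 29/27*y + 1/9 → 4/81*y**4 + 8/27*y**3 + 52/81*y**2 + 7/27*y - 101/81
  leading term y**4: subtract (-1/3*y)·h_5 from 4/81*y**4 + 8/27*y**3 + 52/81*y**2 + 7/27*y - 101/81 → 4/81*y**3 + 17/81*y**2 + 80/81*y - 101/81
  leading term y**3: subtract (-1/3)·h_5 from 4/81*y**3 + 17/81*y**2 + 80/81*y - 101/81 → -1/27*y**2 + 5/9*y - 14/27
  leading term y**2: no divisor's leading term divides it; move -1/27*y**2 to the remainder.
  leading term y: no divisor's leading term divides it; move 5/9*y to the remainder.
  leading term 1: no divisor's leading term divides it; move -14/27 to the remainder.
  remainder -1/27*y**2 + 5/9*y - 14/27 ≠ 0; add h_6 = -1/27*y**2 + 5/9*y - 14/27 to the basis.

S(h_5,h_6): lcm = y**3. S = 20*y**2 - 21/4*y - 59/4.
  leading term y**2: subtract (-540)·h_6 from 20*y**2 - 21/4*y - 59/4 → 1179/4*y - 1179/4
  leading term y: no divisor's leading term divides it; move 1179/4*y to the remainder.
  leading term 1: no divisor's leading term divides it; move -1179/4 to the remainder.
  remainder 1179/4*y - 1179/4 ≠ 0; add h_7 = 1179/4*y - 1179/4 to the basis.

The other S-polynomials (S(f_2,f_3), S(f_2,h_4), S(f_3,h_4), S(f_1,h_5), S(f_2,h_5), S(f_3,h_5), S(h_4,h_5), S(f_1,h_6), S(f_2,h_6), S(f_3,h_6), S(h_4,h_6), S(f_1,h_7), S(f_2,h_7), S(f_3,h_7), S(h_4,h_7), S(h_5,h_7), S(h_6,h_7)) all reduce to 0 modulo the current basis, so we have a Gröbner basis.
Inter-reduce: drop elements whose leading term is divisible by another's, tail-reduce, and make monic.
Reduced Gröbner basis: {x - 2, y - 1}.
Label its elements g_1 = x - 2, g_2 = y - 1.

Reduce p = -x*y - 12*x - 2*y + 26 modulo G:
  leading term x*y: subtract (-y)·g_1 from -x*y - 12*x - 2*y + 26 → -12*x - 4*y + 26
  leading term x: subtract (-12)·g_1 from -12*x - 4*y + 26 → -4*y + 2
  leading term y: subtract (-4)·g_2 from -4*y + 2 → -2
  leading term 1: no divisor's leading term divides it; move -2 to the remainder.
  normal form = -2.
The normal form is nonzero, so p ∉ I. Since p minus its normal form lies in I, I + (p) = I + (r) where r = -2; decide whether this ideal is the whole ring.
Here r = -2 is a nonzero constant, hence a unit: 1 ∈ I + (p), the Gröbner basis of I + (p) is {1}, and the enlarged system has no common solution — adjoining p is inconsistent.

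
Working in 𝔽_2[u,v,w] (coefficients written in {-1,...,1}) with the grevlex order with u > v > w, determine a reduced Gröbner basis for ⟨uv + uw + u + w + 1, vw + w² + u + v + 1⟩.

G = {u² + w² + 1, uv + uw + u + w + 1, vw + w² + u + v + 1}

The reduced Gröbner basis is the canonical form of the ideal for this ordering.

f_1 = uv + uw + u + w + 1, LT = uv.
f_2 = vw + w² + u + v + 1, LT = vw.

S(f_1,f_2): lcm = uvw. S = u² + uv + uw + w² + u + w.
  leading term u²: no divisor's leading term divides it; move u² to the remainder.
  leading term uv: subtract (1)·f_1 from uv + uw + w² + u + w → w² + 1
  leading term w²: no divisor's leading term divides it; move w² to the remainder.
  leading term 1: no divisor's leading term divides it; move 1 to the remainder.
  remainder u² + w² + 1 ≠ 0; add g_3 = u² + w² + 1 to the basis.

The other S-polynomials (S(f_1,g_3), S(f_2,g_3)) all reduce to 0 modulo the current basis, so we have a Gröbner basis.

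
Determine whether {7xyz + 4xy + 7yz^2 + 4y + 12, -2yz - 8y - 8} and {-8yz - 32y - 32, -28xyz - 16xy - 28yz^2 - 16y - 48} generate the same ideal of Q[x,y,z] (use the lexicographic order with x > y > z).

Since reduced Gröbner bases are canonical representatives of ideals under a given ordering, it suffices to compute and compare them.
Buchberger on the first generating set:
f_1 = 7xyz + 4xy + 7yz^2 + 4y + 12, LT = xyz.
f_2 = -2yz - 8y - 8, LT = yz.

S(f_1,f_2): lcm = xyz. S = -24/7xy - 4x + yz^2 + 4/7y + 12/7.
  leading term xy: no divisor's leading term divides it; move -24/7xy to the remainder.
  leading term x: no divisor's leading term divides it; move -4x to the remainder.
  leading term yz^2: subtract (-1/2z)·f_2 from yz^2 + 4/7y + 12/7 → -4yz + 4/7y - 4z + 12/7
  leading term yz: subtract (2)·f_2 from -4yz + 4/7y - 4z + 12/7 → 116/7y - 4z + 124/7
  leading term y: no divisor's leading term divides it; move 116/7y to the remainder.
  leading term z: no divisor's leading term divides it; move -4z to the remainder.
  leading term 1: no divisor's leading term divides it; move 124/7 to the remainder.
  remainder -24/7xy - 4x + 116/7y - 4z + 124/7 ≠ 0; add g_3 = -24/7xy - 4x + 116/7y - 4z + 124/7 to the basis.

S(f_1,g_3): lcm = xyz. S = 4/7xy - 7/6xz + yz^2 + 29/6yz + 4/7y - 7/6z^2 + 31/6z + 12/7.
  leading term xy: subtract (-1/6)·g_3 from 4/7xy - 7/6xz + yz^2 + 29/6yz + 4/7y - 7/6z^2 + 31/6z + 12/7 → -7/6xz - 2/3x + yz^2 + 29/6yz + 10/3y - 7/6z^2 + 9/2z + 14/3
  leading term xz: no divisor's leading term divides it; move -7/6xz to the remainder.
  leading term x: no divisor's leading term divides it; move -2/3x to the remainder.
  leading term yz^2: subtract (-1/2z)·f_2 from yz^2 + 29/6yz + 10/3y - 7/6z^2 + 9/2z + 14/3 → 5/6yz + 10/3y - 7/6z^2 + 1/2z + 14/3
  leading term yz: subtract (-5/12)·f_2 from 5/6yz + 10/3y - 7/6z^2 + 1/2z + 14/3 → -7/6z^2 + 1/2z + 4/3
  leading term z^2: no divisor's leading term divides it; move -7/6z^2 to the remainder.
  leading term z: no divisor's leading term divides it; move 1/2z to the remainder.
  leading term 1: no divisor's leading term divides it; move 4/3 to the remainder.
  remainder -7/6xz - 2/3x - 7/6z^2 + 1/2z + 4/3 ≠ 0; add g_4 = -7/6xz - 2/3x - 7/6z^2 + 1/2z + 4/3 to the basis.

The other S-polynomials (S(f_2,g_3), S(f_1,g_4), S(f_2,g_4), S(g_3,g_4)) all reduce to 0 modulo the current basis, so we have a Gröbner basis.
Inter-reduce: drop elements whose leading term is divisible by another's, tail-reduce, and make monic.
Reduced Gröbner basis: {xy + 7/6x - 29/6y + 7/6z - 31/6, xz + 4/7x + z^2 - 3/7z - 8/7, yz + 4y + 4}.

Buchberger on the second generating set:
h_1 = -8yz - 32y - 32, LT = yz.
h_2 = -28xyz - 16xy - 28yz^2 - 16y - 48, LT = xyz.

S(h_1,h_2): lcm = xyz. S = 24/7xy + 4x - yz^2 - 4/7y - 12/7.
  leading term xy: no divisor's leading term divides it; move 24/7xy to the remainder.
  leading term x: no divisor's leading term divides it; move 4x to the remainder.
  leading term yz^2: subtract (1/8z)·h_1 from -yz^2 - 4/7y - 12/7 → 4yz - 4/7y + 4z - 12/7
  leading term yz: subtract (-1/2)·h_1 from 4yz - 4/7y + 4z - 12/7 → -116/7y + 4z - 124/7
  leading term y: no divisor's leading term divides it; move -116/7y to the remainder.
  leading term z: no divisor's leading term divides it; move 4z to the remainder.
  leading term 1: no divisor's leading term divides it; move -124/7 to the remainder.
  remainder 24/7xy + 4x - 116/7y + 4z - 124/7 ≠ 0; add k_3 = 24/7xy + 4x - 116/7y + 4z - 124/7 to the basis.

S(h_1,k_3): lcm = xyz. S = 4xy - 7/6xz + 4x + 29/6yz - 7/6z^2 + 31/6z.
  leading term xy: subtract (7/6)·k_3 from 4xy - 7/6xz + 4x + 29/6yz - 7/6z^2 + 31/6z → -7/6xz - 2/3x + 29/6yz + 58/3y - 7/6z^2 + 1/2z + 62/3
  leading term xz: no divisor's leading term divides it; move -7/6xz to the remainder.
  leading term x: no divisor's leading term divides it; move -2/3x to the remainder.
  leading term yz: subtract (-29/48)·h_1 from 29/6yz + 58/3y - 7/6z^2 + 1/2z + 62/3 → -7/6z^2 + 1/2z + 4/3
  leading term z^2: no divisor's leading term divides it; move -7/6z^2 to the remainder.
  leading term z: no divisor's leading term divides it; move 1/2z to the remainder.
  leading term 1: no divisor's leading term divides it; move 4/3 to the remainder.
  remainder -7/6xz - 2/3x - 7/6z^2 + 1/2z + 4/3 ≠ 0; add k_4 = -7/6xz - 2/3x - 7/6z^2 + 1/2z + 4/3 to the basis.

The other S-polynomials (S(h_2,k_3), S(h_1,k_4), S(h_2,k_4), S(k_3,k_4)) all reduce to 0 modulo the current basis, so we have a Gröbner basis.
Inter-reduce: drop elements whose leading term is divisible by another's, tail-reduce, and make monic.
Reduced Gröbner basis: {xy + 7/6x - 29/6y + 7/6z - 31/6, xz + 4/7x + z^2 - 3/7z - 8/7, yz + 4y + 4}.

These coincide, so the ideals are equal.

Yes, the ideals are equal.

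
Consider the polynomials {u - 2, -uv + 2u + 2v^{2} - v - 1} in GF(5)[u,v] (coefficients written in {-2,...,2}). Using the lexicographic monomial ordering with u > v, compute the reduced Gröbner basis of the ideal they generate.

This is the nonlinear analogue of row-reducing a linear system.

f_1 = u - 2, LT = u.
f_2 = -uv + 2u + 2v^{2} - v - 1, LT = uv.

S(f_1,f_2): lcm = uv. S = 2u + 2v^{2} + 2v - 1.
  leading term u: subtract (2)·f_1 from 2u + 2v^{2} + 2v - 1 → 2v^{2} + 2v - 2
  leading term v^{2}: no divisor's leading term divides it; move 2v^{2} to the remainder.
  leading term v: no divisor's leading term divides it; move 2v to the remainder.
  leading term 1: no divisor's leading term divides it; move -2 to the remainder.
  remainder 2v^{2} + 2v - 2 ≠ 0; add g_3 = 2v^{2} + 2v - 2 to the basis.

The other S-polynomials (S(f_1,g_3), S(f_2,g_3)) all reduce to 0 modulo the current basis, so we have a Gröbner basis.
Inter-reduce: drop elements whose leading term is divisible by another's, tail-reduce, and make monic.

G = {u - 2, v^{2} + v - 1}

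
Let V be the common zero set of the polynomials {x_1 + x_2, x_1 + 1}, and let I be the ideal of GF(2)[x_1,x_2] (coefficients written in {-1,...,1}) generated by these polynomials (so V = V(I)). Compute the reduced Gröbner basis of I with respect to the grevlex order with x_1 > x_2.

G = {x_1 + 1, x_2 + 1}

f_1 = x_1 + x_2, LT = x_1.
f_2 = x_1 + 1, LT = x_1.

S(f_1,f_2): lcm = x_1. S = x_2 + 1.
  reduce S modulo (f_1, f_2):
  remainder x_2 + 1 ≠ 0; add g_3 = x_2 + 1 to the basis.

The other S-polynomials (S(f_1,g_3), S(f_2,g_3)) all reduce to 0 modulo the current basis, so we have a Gröbner basis.
Inter-reduce: drop elements whose leading term is divisible by another's, tail-reduce, and make monic.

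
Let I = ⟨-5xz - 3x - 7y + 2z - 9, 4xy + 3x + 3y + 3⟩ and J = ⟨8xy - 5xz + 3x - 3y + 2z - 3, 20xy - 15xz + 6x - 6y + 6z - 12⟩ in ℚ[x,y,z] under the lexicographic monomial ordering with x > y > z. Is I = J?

No, the ideals differ.

Equality of ideals is decidable: compute both reduced Gröbner bases (unique for the ordering) and check whether they agree.
Buchberger on the first generating set:
f_1 = -5xz - 3x - 7y + 2z - 9, LT = xz.
f_2 = 4xy + 3x + 3y + 3, LT = xy.

S(f_1,f_2): lcm = xyz. S = ⅗xy - ¾xz + 7/5y² - 23/20yz + 9/5y - ¾z.
  leading term xy: subtract (3/20)·f_2 from ⅗xy - ¾xz + 7/5y² - 23/20yz + 9/5y - ¾z → -¾xz - 9/20x + 7/5y² - 23/20yz + 27/20y - ¾z - 9/20
  leading term xz: subtract (3/20)·f_1 from -¾xz - 9/20x + 7/5y² - 23/20yz + 27/20y - ¾z - 9/20 → 7/5y² - 23/20yz + 12/5y - 21/20z + 9/10
  leading term y²: no divisor's leading term divides it; move 7/5y² to the remainder.
  leading term yz: no divisor's leading term divides it; move -23/20yz to the remainder.
  leading term y: no divisor's leading term divides it; move 12/5y to the remainder.
  leading term z: no divisor's leading term divides it; move -21/20z to the remainder.
  leading term 1: no divisor's leading term divides it; move 9/10 to the remainder.
  remainder 7/5y² - 23/20yz + 12/5y - 21/20z + 9/10 ≠ 0; add g_3 = 7/5y² - 23/20yz + 12/5y - 21/20z + 9/10 to the basis.

The other S-polynomials (S(f_1,g_3), S(f_2,g_3)) all reduce to 0 modulo the current basis, so we have a Gröbner basis.
Inter-reduce: drop elements whose leading term is divisible by another's, tail-reduce, and make monic.
Reduced Gröbner basis: {xy + ¾x + ¾y + ¾, xz + ⅗x + 7/5y - ⅖z + 9/5, y² - 23/28yz + 12/7y - ¾z + 9/14}.

Buchberger on the second generating set:
h_1 = 8xy - 5xz + 3x - 3y + 2z - 3, LT = xy.
h_2 = 20xy - 15xz + 6x - 6y + 6z - 12, LT = xy.

S(h_1,h_2): lcm = xy. S = ⅛xz + 3/40x - 3/40y - 1/20z + 9/40.
  leading term xz: no divisor's leading term divides it; move ⅛xz to the remainder.
  leading term x: no divisor's leading term divides it; move 3/40x to the remainder.
  leading term y: no divisor's leading term divides it; move -3/40y to the remainder.
  leading term z: no divisor's leading term divides it; move -1/20z to the remainder.
  leading term 1: no divisor's leading term divides it; move 9/40 to the remainder.
  remainder ⅛xz + 3/40x - 3/40y - 1/20z + 9/40 ≠ 0; add k_3 = ⅛xz + 3/40x - 3/40y - 1/20z + 9/40 to the basis.

S(h_1,k_3): lcm = xyz. S = -⅗xy - ⅝xz² + ⅜xz + ⅗y² + 1/40yz - 9/5y + ¼z² - ⅜z.
  leading term xy: subtract (-3/40)·h_1 from -⅗xy - ⅝xz² + ⅜xz + ⅗y² + 1/40yz - 9/5y + ¼z² - ⅜z → -⅝xz² + 9/40x + ⅗y² + 1/40yz - 81/40y + ¼z² - 9/40z - 9/40
  leading term xz²: subtract (-5z)·k_3 from -⅝xz² + 9/40x + ⅗y² + 1/40yz - 81/40y + ¼z² - 9/40z - 9/40 → ⅜xz + 9/40x + ⅗y² - 7/20yz - 81/40y + 9/10z - 9/40
  leading term xz: subtract (3)·k_3 from ⅜xz + 9/40x + ⅗y² - 7/20yz - 81/40y + 9/10z - 9/40 → ⅗y² - 7/20yz - 9/5y + 21/20z - 9/10
  leading term y²: no divisor's leading term divides it; move ⅗y² to the remainder.
  leading term yz: no divisor's leading term divides it; move -7/20yz to the remainder.
  leading term y: no divisor's leading term divides it; move -9/5y to the remainder.
  leading term z: no divisor's leading term divides it; move 21/20z to the remainder.
  leading term 1: no divisor's leading term divides it; move -9/10 to the remainder.
  remainder ⅗y² - 7/20yz - 9/5y + 21/20z - 9/10 ≠ 0; add k_4 = ⅗y² - 7/20yz - 9/5y + 21/20z - 9/10 to the basis.

The other S-polynomials (S(h_2,k_3), S(h_1,k_4), S(h_2,k_4), S(k_3,k_4)) all reduce to 0 modulo the current basis, so we have a Gröbner basis.
Inter-reduce: drop elements whose leading term is divisible by another's, tail-reduce, and make monic.
Reduced Gröbner basis: {xy + ¾x - ¾y + ¾, xz + ⅗x - ⅗y - ⅖z + 9/5, y² - 7/12yz - 3y + 7/4z - 3/2}.

Since the reduced bases disagree, the two ideals are not the same.
The same test decides containment: I ⊆ J iff every generator of I reduces to 0 modulo a Gröbner basis of J.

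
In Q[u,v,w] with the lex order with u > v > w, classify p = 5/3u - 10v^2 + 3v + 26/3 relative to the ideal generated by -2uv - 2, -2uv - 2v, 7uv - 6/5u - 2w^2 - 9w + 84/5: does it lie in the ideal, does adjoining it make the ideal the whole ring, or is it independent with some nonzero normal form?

5/3u - 10v^2 + 3v + 26/3 lies in I (it reduces to 0).

First compute the reduced Gröbner basis of I by Buchberger's algorithm.
f_1 = -2uv - 2, LT = uv.
f_2 = -2uv - 2v, LT = uv.
f_3 = 7uv - 6/5u - 2w^2 - 9w + 84/5, LT = uv.

S(f_1,f_2): lcm = uv. S = -v + 1.
  leading term v: no divisor's leading term divides it; move -v to the remainder.
  leading term 1: no divisor's leading term divides it; move 1 to the remainder.
  remainder -v + 1 ≠ 0; add h_4 = -v + 1 to the basis.

S(f_1,f_3): lcm = uv. S = 6/35u + 2/7w^2 + 9/7w - 7/5.
  leading term u: no divisor's leading term divides it; move 6/35u to the remainder.
  leading term w^2: no divisor's leading term divides it; move 2/7w^2 to the remainder.
  leading term w: no divisor's leading term divides it; move 9/7w to the remainder.
  leading term 1: no divisor's leading term divides it; move -7/5 to the remainder.
  remainder 6/35u + 2/7w^2 + 9/7w - 7/5 ≠ 0; add h_5 = 6/35u + 2/7w^2 + 9/7w - 7/5 to the basis.

S(f_1,h_4): lcm = uv. S = u + 1.
  leading term u: subtract (35/6)·h_5 from u + 1 → -5/3w^2 - 15/2w + 55/6
  leading term w^2: no divisor's leading term divides it; move -5/3w^2 to the remainder.
  leading term w: no divisor's leading term divides it; move -15/2w to the remainder.
  leading term 1: no divisor's leading term divides it; move 55/6 to the remainder.
  remainder -5/3w^2 - 15/2w + 55/6 ≠ 0; add h_6 = -5/3w^2 - 15/2w + 55/6 to the basis.

The other S-polynomials (S(f_2,f_3), S(f_2,h_4), S(f_3,h_4), S(f_1,h_5), S(f_2,h_5), S(f_3,h_5), S(h_4,h_5), S(f_1,h_6), S(f_2,h_6), S(f_3,h_6), S(h_4,h_6), S(h_5,h_6)) all reduce to 0 modulo the current basis, so we have a Gröbner basis.
Inter-reduce: drop elements whose leading term is divisible by another's, tail-reduce, and make monic.
Reduced Gröbner basis: {u + 1, v - 1, w^2 + 9/2w - 11/2}.
Label its elements g_1 = u + 1, g_2 = v - 1, g_3 = w^2 + 9/2w - 11/2.

Reduce p = 5/3u - 10v^2 + 3v + 26/3 modulo G:
  leading term u: subtract (5/3)·g_1 from 5/3u - 10v^2 + 3v + 26/3 → -10v^2 + 3v + 7
  leading term v^2: subtract (-10v)·g_2 from -10v^2 + 3v + 7 → -7v + 7
  leading term v: subtract (-7)·g_2 from -7v + 7 → 0
  normal form = 0.
Since the normal form is 0, p ∈ I.

The remainder on division by a Gröbner basis is unique — it is the normal form.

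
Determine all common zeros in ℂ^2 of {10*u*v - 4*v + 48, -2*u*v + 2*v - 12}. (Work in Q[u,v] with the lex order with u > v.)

{(-2, 2)}

Compute a lex Gröbner basis by Buchberger's algorithm.
f_1 = 10*u*v - 4*v + 48, LT = u*v.
f_2 = -2*u*v + 2*v - 12, LT = u*v.

S(f_1,f_2): lcm = u*v. S = 3/5*v - 6/5.
  leading term v: no divisor's leading term divides it; move 3/5*v to the remainder.
  leading term 1: no divisor's leading term divides it; move -6/5 to the remainder.
  remainder 3/5*v - 6/5 ≠ 0; add h_3 = 3/5*v - 6/5 to the basis.

S(f_1,h_3): lcm = u*v. S = 2*u - 2/5*v + 24/5.
  leading term u: no divisor's leading term divides it; move 2*u to the remainder.
  leading term v: subtract (-2/3)·h_3 from -2/5*v + 24/5 → 4
  leading term 1: no divisor's leading term divides it; move 4 to the remainder.
  remainder 2*u + 4 ≠ 0; add h_4 = 2*u + 4 to the basis.

The other S-polynomials (S(f_2,h_3), S(f_1,h_4), S(f_2,h_4), S(h_3,h_4)) all reduce to 0 modulo the current basis, so we have a Gröbner basis.
Inter-reduce: drop elements whose leading term is divisible by another's, tail-reduce, and make monic.
Reduced Gröbner basis: {u + 2, v - 2}.

The lex basis is triangular: the last element involves only v. Solving v - 2 = 0 gives v ∈ {2}; substituting each value into the earlier elements determines the remaining variables.
  v = 2: the earlier basis element becomes u + 2 = 0, giving u = -2 — point (-2, 2).
Check: every point annihilates each of the original generators.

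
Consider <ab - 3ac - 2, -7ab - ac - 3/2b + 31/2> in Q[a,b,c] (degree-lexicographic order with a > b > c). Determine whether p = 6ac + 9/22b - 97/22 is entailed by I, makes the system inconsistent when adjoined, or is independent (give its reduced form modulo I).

Adjoining 6ac + 9/22b - 97/22 makes the ideal the whole ring: the system is inconsistent.

First compute the reduced Gröbner basis of I by Buchberger's algorithm.
f_1 = ab - 3ac - 2, LT = ab.
f_2 = -7ab - ac - 3/2b + 31/2, LT = ab.

S(f_1,f_2): lcm = ab. S = -22/7ac - 3/14b + 3/14.
  reduce S modulo (f_1, f_2):
  remainder -22/7ac - 3/14b + 3/14 ≠ 0; add h_3 = -22/7ac - 3/14b + 3/14 to the basis.

S(f_1,h_3): lcm = abc. S = -3ac^2 - 3/44b^2 + 3/44b - 2c.
  reduce S modulo (f_1, f_2, h_3):
  remainder -3/44b^2 + 9/44bc + 3/44b - 97/44c ≠ 0; add h_4 = -3/44b^2 + 9/44bc + 3/44b - 97/44c to the basis.

The other S-polynomials (S(f_2,h_3), S(f_1,h_4), S(f_2,h_4), S(h_3,h_4)) all reduce to 0 modulo the current basis, so we have a Gröbner basis.
Inter-reduce: drop elements whose leading term is divisible by another's, tail-reduce, and make monic.
Reduced Gröbner basis: {ab + 9/44b - 97/44, ac + 3/44b - 3/44, b^2 - 3bc - b + 97/3c}.
Label its elements g_1 = ab + 9/44b - 97/44, g_2 = ac + 3/44b - 3/44, g_3 = b^2 - 3bc - b + 97/3c.

Reduce p = 6ac + 9/22b - 97/22 modulo G:
  leading term ac: subtract (6)·g_2 from 6ac + 9/22b - 97/22 → -4
  leading term 1: no divisor's leading term divides it; move -4 to the remainder.
  normal form = -4.
The normal form is nonzero, so p ∉ I. Since p minus its normal form lies in I, I + (p) = I + (r) where r = -4; decide whether this ideal is the whole ring.
Here r = -4 is a nonzero constant, hence a unit: 1 ∈ I + (p), the Gröbner basis of I + (p) is {1}, and the enlarged system has no common solution — adjoining p is inconsistent.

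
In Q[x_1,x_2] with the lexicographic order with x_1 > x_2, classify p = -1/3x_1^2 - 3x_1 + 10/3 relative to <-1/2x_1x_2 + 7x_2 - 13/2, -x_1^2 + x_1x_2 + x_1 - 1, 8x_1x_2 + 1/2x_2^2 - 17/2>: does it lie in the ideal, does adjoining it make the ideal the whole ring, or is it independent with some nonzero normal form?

-1/3x_1^2 - 3x_1 + 10/3 lies in I (it reduces to 0).

First compute the reduced Gröbner basis of I by Buchberger's algorithm.
f_1 = -1/2x_1x_2 + 7x_2 - 13/2, LT = x_1x_2.
f_2 = -x_1^2 + x_1x_2 + x_1 - 1, LT = x_1^2.
f_3 = 8x_1x_2 + 1/2x_2^2 - 17/2, LT = x_1x_2.

S(f_1,f_2): lcm = x_1^2x_2. S = x_1x_2^2 - 13x_1x_2 + 13x_1 - x_2.
  leading term x_1x_2^2: subtract (-2x_2)·f_1 from x_1x_2^2 - 13x_1x_2 + 13x_1 - x_2 → -13x_1x_2 + 13x_1 + 14x_2^2 - 14x_2
  leading term x_1x_2: subtract (26)·f_1 from -13x_1x_2 + 13x_1 + 14x_2^2 - 14x_2 → 13x_1 + 14x_2^2 - 196x_2 + 169
  leading term x_1: no divisor's leading term divides it; move 13x_1 to the remainder.
  leading term x_2^2: no divisor's leading term divides it; move 14x_2^2 to the remainder.
  leading term x_2: no divisor's leading term divides it; move -196x_2 to the remainder.
  leading term 1: no divisor's leading term divides it; move 169 to the remainder.
  remainder 13x_1 + 14x_2^2 - 196x_2 + 169 ≠ 0; add h_4 = 13x_1 + 14x_2^2 - 196x_2 + 169 to the basis.

S(f_1,f_3): lcm = x_1x_2. S = -1/16x_2^2 - 14x_2 + 225/16.
  leading term x_2^2: no divisor's leading term divides it; move -1/16x_2^2 to the remainder.
  leading term x_2: no divisor's leading term divides it; move -14x_2 to the remainder.
  leading term 1: no divisor's leading term divides it; move 225/16 to the remainder.
  remainder -1/16x_2^2 - 14x_2 + 225/16 ≠ 0; add h_5 = -1/16x_2^2 - 14x_2 + 225/16 to the basis.

S(f_2,f_3): lcm = x_1^2x_2. S = -17/16x_1x_2^2 - x_1x_2 + 17/16x_1 + x_2.
  leading term x_1x_2^2: subtract (17/8x_2)·f_1 from -17/16x_1x_2^2 - x_1x_2 + 17/16x_1 + x_2 → -x_1x_2 + 17/16x_1 - 119/8x_2^2 + 237/16x_2
  leading term x_1x_2: subtract (2)·f_1 from -x_1x_2 + 17/16x_1 - 119/8x_2^2 + 237/16x_2 → 17/16x_1 - 119/8x_2^2 + 13/16x_2 + 13
  leading term x_1: subtract (17/208)·h_4 from 17/16x_1 - 119/8x_2^2 + 13/16x_2 + 13 → -833/52x_2^2 + 3501/208x_2 - 13/16
  leading term x_2^2: subtract (3332/13)·h_5 from -833/52x_2^2 + 3501/208x_2 - 13/16 → 749869/208x_2 - 749869/208
  leading term x_2: no divisor's leading term divides it; move 749869/208x_2 to the remainder.
  leading term 1: no divisor's leading term divides it; move -749869/208 to the remainder.
  remainder 749869/208x_2 - 749869/208 ≠ 0; add h_6 = 749869/208x_2 - 749869/208 to the basis.

S(f_1,h_4): lcm = x_1x_2. S = -14/13x_2^3 + 196/13x_2^2 - 27x_2 + 13.
  leading term x_2^3: subtract (224/13x_2)·h_5 from -14/13x_2^3 + 196/13x_2^2 - 27x_2 + 13 → 3332/13x_2^2 - 3501/13x_2 + 13
  leading term x_2^2: subtract (-53312/13)·h_5 from 3332/13x_2^2 - 3501/13x_2 + 13 → -749869/13x_2 + 749869/13
  leading term x_2: subtract (-16)·h_6 from -749869/13x_2 + 749869/13 → 0
  remainder 0.

S(f_2,h_4): lcm = x_1^2. S = -14/13x_1x_2^2 + 183/13x_1x_2 - 14x_1 + 1.
  leading term x_1x_2^2: subtract (28/13x_2)·f_1 from -14/13x_1x_2^2 + 183/13x_1x_2 - 14x_1 + 1 → 183/13x_1x_2 - 14x_1 - 196/13x_2^2 + 14x_2 + 1
  leading term x_1x_2: subtract (-366/13)·f_1 from 183/13x_1x_2 - 14x_1 - 196/13x_2^2 + 14x_2 + 1 → -14x_1 - 196/13x_2^2 + 2744/13x_2 - 182
  leading term x_1: subtract (-14/13)·h_4 from -14x_1 - 196/13x_2^2 + 2744/13x_2 - 182 → 0
  remainder 0.

S(f_3,h_4): lcm = x_1x_2. S = -14/13x_2^3 + 3149/208x_2^2 - 13x_2 - 17/16.
  leading term x_2^3: subtract (224/13x_2)·h_5 from -14/13x_2^3 + 3149/208x_2^2 - 13x_2 - 17/16 → 53325/208x_2^2 - 3319/13x_2 - 17/16
  leading term x_2^2: subtract (-53325/13)·h_5 from 53325/208x_2^2 - 3319/13x_2 - 17/16 → -749869/13x_2 + 749869/13
  leading term x_2: subtract (-16)·h_6 from -749869/13x_2 + 749869/13 → 0
  remainder 0.

S(f_1,h_5): lcm = x_1x_2^2. S = -224x_1x_2 + 225x_1 - 14x_2^2 + 13x_2.
  leading term x_1x_2: subtract (448)·f_1 from -224x_1x_2 + 225x_1 - 14x_2^2 + 13x_2 → 225x_1 - 14x_2^2 - 3123x_2 + 2912
  leading term x_1: subtract (225/13)·h_4 from 225x_1 - 14x_2^2 - 3123x_2 + 2912 → -3332/13x_2^2 + 3501/13x_2 - 13
  leading term x_2^2: subtract (53312/13)·h_5 from -3332/13x_2^2 + 3501/13x_2 - 13 → 749869/13x_2 - 749869/13
  leading term x_2: subtract (16)·h_6 from 749869/13x_2 - 749869/13 → 0
  remainder 0.

S(f_2,h_5): leading monomials are coprime, so the S-polynomial reduces to 0 (Buchberger's first criterion).
S(f_3,h_5): lcm = x_1x_2^2. S = -224x_1x_2 + 225x_1 + 1/16x_2^3 - 17/16x_2.
  leading term x_1x_2: subtract (448)·f_1 from -224x_1x_2 + 225x_1 + 1/16x_2^3 - 17/16x_2 → 225x_1 + 1/16x_2^3 - 50193/16x_2 + 2912
  leading term x_1: subtract (225/13)·h_4 from 225x_1 + 1/16x_2^3 - 50193/16x_2 + 2912 → 1/16x_2^3 - 3150/13x_2^2 + 53091/208x_2 - 13
  leading term x_2^3: subtract (-x_2)·h_5 from 1/16x_2^3 - 3150/13x_2^2 + 53091/208x_2 - 13 → -3332/13x_2^2 + 3501/13x_2 - 13
  leading term x_2^2: subtract (53312/13)·h_5 from -3332/13x_2^2 + 3501/13x_2 - 13 → 749869/13x_2 - 749869/13
  leading term x_2: subtract (16)·h_6 from 749869/13x_2 - 749869/13 → 0
  remainder 0.

S(h_4,h_5): leading monomials are coprime, so the S-polynomial reduces to 0 (Buchberger's first criterion).
S(f_1,h_6): lcm = x_1x_2. S = x_1 - 14x_2 + 13.
  leading term x_1: subtract (1/13)·h_4 from x_1 - 14x_2 + 13 → -14/13x_2^2 + 14/13x_2
  leading term x_2^2: subtract (224/13)·h_5 from -14/13x_2^2 + 14/13x_2 → 3150/13x_2 - 3150/13
  leading term x_2: subtract (50400/749869)·h_6 from 3150/13x_2 - 3150/13 → 0
  remainder 0.

S(f_2,h_6): leading monomials are coprime, so the S-polynomial reduces to 0 (Buchberger's first criterion).
S(f_3,h_6): lcm = x_1x_2. S = x_1 + 1/16x_2^2 - 17/16.
  leading term x_1: subtract (1/13)·h_4 from x_1 + 1/16x_2^2 - 17/16 → -211/208x_2^2 + 196/13x_2 - 225/16
  leading term x_2^2: subtract (211/13)·h_5 from -211/208x_2^2 + 196/13x_2 - 225/16 → 3150/13x_2 - 3150/13
  leading term x_2: subtract (50400/749869)·h_6 from 3150/13x_2 - 3150/13 → 0
  remainder 0.

S(h_4,h_6): leading monomials are coprime, so the S-polynomial reduces to 0 (Buchberger's first criterion).
S(h_5,h_6): lcm = x_2^2. S = 225x_2 - 225.
  leading term x_2: subtract (46800/749869)·h_6 from 225x_2 - 225 → 0
  remainder 0.

Every S-polynomial of the final basis reduces to 0, so we have a Gröbner basis.
Inter-reduce: drop elements whose leading term is divisible by another's, tail-reduce, and make monic.
Reduced Gröbner basis: {x_1 - 1, x_2 - 1}.
Label its elements g_1 = x_1 - 1, g_2 = x_2 - 1.

Reduce p = -1/3x_1^2 - 3x_1 + 10/3 modulo G:
  leading term x_1^2: subtract (-1/3x_1)·g_1 from -1/3x_1^2 - 3x_1 + 10/3 → -10/3x_1 + 10/3
  leading term x_1: subtract (-10/3)·g_1 from -10/3x_1 + 10/3 → 0
  normal form = 0.
Since the normal form is 0, p ∈ I.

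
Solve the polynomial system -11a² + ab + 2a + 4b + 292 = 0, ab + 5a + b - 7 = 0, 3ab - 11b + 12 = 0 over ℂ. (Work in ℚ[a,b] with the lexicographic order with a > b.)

{(5, -3)}

Compute a lex Gröbner basis by Buchberger's algorithm.
f_1 = -11a² + ab + 2a + 4b + 292, LT = a².
f_2 = ab + 5a + b - 7, LT = ab.
f_3 = 3ab - 11b + 12, LT = ab.

S(f_1,f_2): lcm = a²b. S = -5a² - 1/11ab² - 13/11ab + 7a - 4/11b² - 292/11b.
  leading term a²: subtract (5/11)·f_1 from -5a² - 1/11ab² - 13/11ab + 7a - 4/11b² - 292/11b → -1/11ab² - 18/11ab + 67/11a - 4/11b² - 312/11b - 1460/11
  leading term ab²: subtract (-1/11b)·f_2 from -1/11ab² - 18/11ab + 67/11a - 4/11b² - 312/11b - 1460/11 → -13/11ab + 67/11a - 3/11b² - 29b - 1460/11
  leading term ab: subtract (-13/11)·f_2 from -13/11ab + 67/11a - 3/11b² - 29b - 1460/11 → 12a - 3/11b² - 306/11b - 141
  leading term a: no divisor's leading term divides it; move 12a to the remainder.
  leading term b²: no divisor's leading term divides it; move -3/11b² to the remainder.
  leading term b: no divisor's leading term divides it; move -306/11b to the remainder.
  leading term 1: no divisor's leading term divides it; move -141 to the remainder.
  remainder 12a - 3/11b² - 306/11b - 141 ≠ 0; add h_4 = 12a - 3/11b² - 306/11b - 141 to the basis.

S(f_1,f_3): lcm = a²b. S = -1/11ab² + 115/33ab - 4a - 4/11b² - 292/11b.
  leading term ab²: subtract (-1/11b)·f_2 from -1/11ab² + 115/33ab - 4a - 4/11b² - 292/11b → 130/33ab - 4a - 3/11b² - 299/11b
  leading term ab: subtract (130/33)·f_2 from 130/33ab - 4a - 3/11b² - 299/11b → -782/33a - 3/11b² - 1027/33b + 910/33
  leading term a: subtract (-391/198)·h_4 from -782/33a - 3/11b² - 1027/33b + 910/33 → -589/726b² - 31238/363b - 5519/22
  leading term b²: no divisor's leading term divides it; move -589/726b² to the remainder.
  leading term b: no divisor's leading term divides it; move -31238/363b to the remainder.
  leading term 1: no divisor's leading term divides it; move -5519/22 to the remainder.
  remainder -589/726b² - 31238/363b - 5519/22 ≠ 0; add h_5 = -589/726b² - 31238/363b - 5519/22 to the basis.

S(f_2,f_3): lcm = ab. S = 5a + 14/3b - 11.
  leading term a: subtract (5/12)·h_4 from 5a + 14/3b - 11 → 5/44b² + 1073/66b + 191/4
  leading term b²: subtract (-165/1178)·h_5 from 5/44b² + 1073/66b + 191/4 → 14857/3534b + 14857/1178
  leading term b: no divisor's leading term divides it; move 14857/3534b to the remainder.
  leading term 1: no divisor's leading term divides it; move 14857/1178 to the remainder.
  remainder 14857/3534b + 14857/1178 ≠ 0; add h_6 = 14857/3534b + 14857/1178 to the basis.

The other S-polynomials (S(f_1,h_4), S(f_2,h_4), S(f_3,h_4), S(f_1,h_5), S(f_2,h_5), S(f_3,h_5), S(h_4,h_5), S(f_1,h_6), S(f_2,h_6), S(f_3,h_6), S(h_4,h_6), S(h_5,h_6)) all reduce to 0 modulo the current basis, so we have a Gröbner basis.
Inter-reduce: drop elements whose leading term is divisible by another's, tail-reduce, and make monic.
Reduced Gröbner basis: {a - 5, b + 3}.

Since the basis is lex-ordered, b + 3 is univariate in b. Its roots are {-3}. Back-substituting each root into the other basis elements fixes the other coordinates.
  b = -3: the earlier basis element becomes a - 5 = 0, giving a = 5 — point (5, -3).
Each listed point satisfies every original equation (direct substitution).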